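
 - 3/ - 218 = 3/218 = 0.01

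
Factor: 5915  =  5^1*7^1*13^2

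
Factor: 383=383^1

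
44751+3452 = 48203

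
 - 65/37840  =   - 13/7568 =-0.00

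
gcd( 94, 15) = 1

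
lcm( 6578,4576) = 105248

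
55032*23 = 1265736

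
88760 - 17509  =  71251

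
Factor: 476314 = 2^1*238157^1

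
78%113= 78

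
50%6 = 2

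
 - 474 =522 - 996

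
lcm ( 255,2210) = 6630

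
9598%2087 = 1250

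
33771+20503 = 54274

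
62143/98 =634 + 11/98=634.11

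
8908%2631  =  1015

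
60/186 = 10/31 = 0.32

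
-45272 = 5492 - 50764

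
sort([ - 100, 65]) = [ - 100,65 ]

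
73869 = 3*24623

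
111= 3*37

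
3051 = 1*3051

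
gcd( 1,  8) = 1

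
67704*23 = 1557192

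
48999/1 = 48999 = 48999.00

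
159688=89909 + 69779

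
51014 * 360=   18365040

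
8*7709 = 61672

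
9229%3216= 2797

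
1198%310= 268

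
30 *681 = 20430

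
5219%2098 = 1023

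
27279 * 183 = 4992057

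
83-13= 70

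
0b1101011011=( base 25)199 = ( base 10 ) 859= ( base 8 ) 1533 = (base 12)5B7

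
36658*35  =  1283030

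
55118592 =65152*846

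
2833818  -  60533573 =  - 57699755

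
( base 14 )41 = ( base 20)2H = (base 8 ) 71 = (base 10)57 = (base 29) 1S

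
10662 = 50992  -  40330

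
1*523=523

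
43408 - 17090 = 26318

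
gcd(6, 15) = 3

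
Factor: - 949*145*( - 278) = 38254190 =2^1*5^1 * 13^1*  29^1*73^1*139^1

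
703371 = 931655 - 228284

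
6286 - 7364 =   -  1078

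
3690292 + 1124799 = 4815091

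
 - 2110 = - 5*422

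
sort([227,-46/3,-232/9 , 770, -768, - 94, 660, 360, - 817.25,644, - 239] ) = [  -  817.25, - 768, - 239, -94, - 232/9, - 46/3,227, 360,644,660,770] 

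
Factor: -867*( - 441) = 382347 = 3^3*7^2* 17^2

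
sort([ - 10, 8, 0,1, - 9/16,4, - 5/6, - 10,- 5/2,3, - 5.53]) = [-10, - 10, - 5.53, - 5/2,  -  5/6,  -  9/16,0  ,  1,3 , 4,8 ]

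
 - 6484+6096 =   -  388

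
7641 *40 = 305640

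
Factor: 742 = 2^1*7^1*53^1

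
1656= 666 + 990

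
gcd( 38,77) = 1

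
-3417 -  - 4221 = 804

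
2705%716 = 557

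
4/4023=4/4023 = 0.00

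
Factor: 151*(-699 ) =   -  105549 = -3^1 *151^1*233^1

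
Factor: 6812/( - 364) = -7^(  -  1 )*131^1 = -  131/7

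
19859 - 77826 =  - 57967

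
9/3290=9/3290= 0.00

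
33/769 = 33/769=0.04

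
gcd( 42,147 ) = 21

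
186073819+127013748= 313087567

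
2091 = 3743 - 1652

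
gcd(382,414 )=2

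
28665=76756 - 48091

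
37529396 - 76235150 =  -38705754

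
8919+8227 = 17146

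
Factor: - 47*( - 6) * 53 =14946  =  2^1*3^1 * 47^1*53^1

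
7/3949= 7/3949 = 0.00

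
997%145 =127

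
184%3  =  1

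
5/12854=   5/12854 = 0.00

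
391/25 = 391/25  =  15.64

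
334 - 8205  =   - 7871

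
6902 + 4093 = 10995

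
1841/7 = 263= 263.00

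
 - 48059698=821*(- 58538 ) 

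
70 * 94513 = 6615910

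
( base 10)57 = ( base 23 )2B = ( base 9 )63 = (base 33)1o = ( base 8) 71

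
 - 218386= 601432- 819818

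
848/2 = 424 = 424.00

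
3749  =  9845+-6096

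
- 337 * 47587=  - 16036819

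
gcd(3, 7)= 1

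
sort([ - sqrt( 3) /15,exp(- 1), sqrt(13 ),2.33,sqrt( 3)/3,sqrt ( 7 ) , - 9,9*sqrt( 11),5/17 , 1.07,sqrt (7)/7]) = [ - 9, - sqrt(3 )/15, 5/17,exp( - 1 ),sqrt( 7)/7, sqrt(3)/3, 1.07,  2.33, sqrt ( 7), sqrt( 13), 9*sqrt( 11)]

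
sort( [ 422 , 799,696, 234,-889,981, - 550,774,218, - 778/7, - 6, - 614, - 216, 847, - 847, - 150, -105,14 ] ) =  [-889 , - 847 ,  -  614, - 550, - 216 ,- 150,-778/7,-105, - 6,14, 218 , 234 , 422,  696,  774, 799 , 847 , 981]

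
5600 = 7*800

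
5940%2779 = 382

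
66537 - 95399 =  - 28862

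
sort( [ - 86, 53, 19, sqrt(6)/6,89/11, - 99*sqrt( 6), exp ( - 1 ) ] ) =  [ - 99 * sqrt(6), - 86, exp ( - 1) , sqrt(6 )/6,89/11, 19, 53 ] 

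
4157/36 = 4157/36 = 115.47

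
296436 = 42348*7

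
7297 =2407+4890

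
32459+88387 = 120846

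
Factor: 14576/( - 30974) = - 8/17  =  -2^3*17^( - 1 )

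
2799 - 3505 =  - 706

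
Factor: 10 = 2^1 * 5^1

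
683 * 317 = 216511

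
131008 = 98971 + 32037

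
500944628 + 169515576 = 670460204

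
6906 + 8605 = 15511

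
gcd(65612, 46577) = 47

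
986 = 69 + 917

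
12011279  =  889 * 13511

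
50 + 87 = 137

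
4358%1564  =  1230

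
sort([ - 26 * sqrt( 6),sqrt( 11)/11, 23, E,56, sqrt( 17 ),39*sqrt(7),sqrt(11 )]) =[ - 26*sqrt(6) , sqrt( 11)/11, E, sqrt(11 ), sqrt( 17 ), 23, 56,39*sqrt (7) ]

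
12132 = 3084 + 9048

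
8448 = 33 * 256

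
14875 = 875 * 17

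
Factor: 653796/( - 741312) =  - 127/144= - 2^( - 4)*3^( - 2 ) * 127^1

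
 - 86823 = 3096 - 89919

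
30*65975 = 1979250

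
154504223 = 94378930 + 60125293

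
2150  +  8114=10264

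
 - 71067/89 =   -  71067/89 = - 798.51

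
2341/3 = 780 + 1/3 = 780.33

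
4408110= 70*62973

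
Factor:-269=-269^1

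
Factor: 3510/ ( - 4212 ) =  - 5/6= - 2^(  -  1)*3^( -1 )*5^1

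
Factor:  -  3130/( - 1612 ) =2^( - 1)*5^1*13^(-1) * 31^( - 1 )*313^1 = 1565/806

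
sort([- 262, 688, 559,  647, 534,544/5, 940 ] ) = [ - 262,544/5, 534,559, 647 , 688, 940]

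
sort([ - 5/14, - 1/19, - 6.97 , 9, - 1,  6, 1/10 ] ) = [ - 6.97, - 1, - 5/14,  -  1/19, 1/10, 6,9] 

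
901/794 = 901/794 =1.13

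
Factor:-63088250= - 2^1*5^3*409^1  *  617^1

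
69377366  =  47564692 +21812674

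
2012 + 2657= 4669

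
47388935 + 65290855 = 112679790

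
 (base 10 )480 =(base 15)220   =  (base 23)KK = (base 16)1E0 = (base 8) 740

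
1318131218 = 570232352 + 747898866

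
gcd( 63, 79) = 1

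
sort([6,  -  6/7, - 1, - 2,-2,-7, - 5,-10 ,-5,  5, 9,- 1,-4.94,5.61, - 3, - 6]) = [  -  10, - 7 , - 6,-5, - 5, - 4.94,  -  3,-2,-2,-1,- 1,-6/7,5,  5.61,6,9]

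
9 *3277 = 29493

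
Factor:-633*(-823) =3^1*211^1*823^1 = 520959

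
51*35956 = 1833756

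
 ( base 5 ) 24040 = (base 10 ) 1770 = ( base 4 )123222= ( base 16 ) 6EA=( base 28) 276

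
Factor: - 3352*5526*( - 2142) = 2^5*3^4*7^1 * 17^1*307^1 * 419^1 = 39676591584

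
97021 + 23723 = 120744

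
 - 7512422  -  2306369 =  - 9818791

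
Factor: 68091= 3^1 * 22697^1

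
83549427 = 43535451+40013976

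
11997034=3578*3353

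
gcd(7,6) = 1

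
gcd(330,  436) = 2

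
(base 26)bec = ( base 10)7812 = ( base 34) 6PQ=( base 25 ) ccc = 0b1111010000100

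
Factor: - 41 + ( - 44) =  -85=- 5^1  *  17^1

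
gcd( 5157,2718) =9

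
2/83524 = 1/41762 =0.00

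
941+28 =969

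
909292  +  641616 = 1550908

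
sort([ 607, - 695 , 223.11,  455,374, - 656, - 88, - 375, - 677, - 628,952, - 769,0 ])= [ - 769, - 695, - 677, - 656,-628, -375,-88,0, 223.11, 374, 455,607, 952 ]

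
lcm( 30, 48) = 240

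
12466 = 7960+4506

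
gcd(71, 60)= 1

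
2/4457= 2/4457  =  0.00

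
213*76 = 16188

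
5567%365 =92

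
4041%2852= 1189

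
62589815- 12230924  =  50358891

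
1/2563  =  1/2563 = 0.00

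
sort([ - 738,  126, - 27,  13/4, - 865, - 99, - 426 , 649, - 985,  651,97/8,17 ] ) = [ - 985 , - 865, - 738 , - 426, - 99 , - 27,13/4,97/8, 17, 126,649, 651 ] 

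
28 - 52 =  - 24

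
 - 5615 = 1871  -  7486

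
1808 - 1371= 437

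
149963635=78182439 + 71781196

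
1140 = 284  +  856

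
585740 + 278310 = 864050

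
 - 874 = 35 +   -  909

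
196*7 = 1372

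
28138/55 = 2558/5 = 511.60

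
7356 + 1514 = 8870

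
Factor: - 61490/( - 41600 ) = 473/320 = 2^( - 6)*5^( - 1)*11^1*43^1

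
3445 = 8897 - 5452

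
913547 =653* 1399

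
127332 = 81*1572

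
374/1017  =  374/1017 = 0.37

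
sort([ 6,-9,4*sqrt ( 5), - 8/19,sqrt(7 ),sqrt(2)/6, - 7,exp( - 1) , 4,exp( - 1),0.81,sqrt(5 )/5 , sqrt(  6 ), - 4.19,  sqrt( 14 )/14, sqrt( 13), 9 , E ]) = [-9, - 7, - 4.19, - 8/19,sqrt( 2 ) /6,sqrt(14)/14 , exp (-1) , exp( - 1), sqrt(5)/5,0.81,sqrt( 6), sqrt( 7),E, sqrt( 13),4, 6,4 * sqrt( 5),  9]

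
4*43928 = 175712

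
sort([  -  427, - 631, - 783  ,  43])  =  [ - 783,-631, - 427, 43]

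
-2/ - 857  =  2/857= 0.00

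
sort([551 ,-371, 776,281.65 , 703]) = [-371,281.65,551,703,776] 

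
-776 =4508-5284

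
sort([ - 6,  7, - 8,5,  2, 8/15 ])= [ - 8, - 6 , 8/15,2,5,  7 ] 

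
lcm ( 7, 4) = 28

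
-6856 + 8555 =1699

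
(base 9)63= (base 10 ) 57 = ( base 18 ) 33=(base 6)133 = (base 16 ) 39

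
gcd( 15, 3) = 3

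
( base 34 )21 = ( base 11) 63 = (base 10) 69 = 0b1000101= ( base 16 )45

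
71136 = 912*78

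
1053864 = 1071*984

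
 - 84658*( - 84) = 7111272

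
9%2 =1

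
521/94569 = 521/94569  =  0.01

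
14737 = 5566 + 9171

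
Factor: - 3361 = -3361^1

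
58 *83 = 4814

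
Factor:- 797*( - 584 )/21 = 465448/21 = 2^3*3^(-1)*7^( - 1 )*73^1*797^1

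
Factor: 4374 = 2^1*3^7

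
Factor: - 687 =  - 3^1*229^1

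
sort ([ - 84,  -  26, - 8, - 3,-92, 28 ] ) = [-92, - 84,  -  26, -8,  -  3,28]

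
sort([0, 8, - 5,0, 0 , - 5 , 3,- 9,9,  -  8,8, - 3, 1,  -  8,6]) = [-9, - 8,-8, -5,-5,-3,0, 0,0,  1, 3,6, 8, 8,9]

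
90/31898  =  45/15949  =  0.00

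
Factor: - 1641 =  - 3^1*547^1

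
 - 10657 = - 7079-3578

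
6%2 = 0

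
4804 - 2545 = 2259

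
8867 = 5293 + 3574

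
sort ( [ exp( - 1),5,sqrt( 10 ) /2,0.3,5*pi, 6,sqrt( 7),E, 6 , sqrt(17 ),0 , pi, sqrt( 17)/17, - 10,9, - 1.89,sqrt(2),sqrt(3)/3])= [-10, - 1.89,0,sqrt (17)/17,0.3, exp( - 1),sqrt(3)/3,  sqrt(2),sqrt( 10 )/2,sqrt( 7),E, pi,sqrt(17 ), 5,6, 6,9,5 * pi]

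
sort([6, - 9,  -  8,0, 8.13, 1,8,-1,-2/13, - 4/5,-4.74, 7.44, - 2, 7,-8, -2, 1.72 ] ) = [-9,-8,-8,-4.74, - 2, - 2,-1, - 4/5,-2/13 , 0,1, 1.72,6,7,  7.44, 8, 8.13]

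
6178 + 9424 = 15602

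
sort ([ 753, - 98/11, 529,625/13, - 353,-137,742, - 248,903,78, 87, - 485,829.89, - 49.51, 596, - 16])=[-485 ,-353, - 248, - 137, - 49.51, - 16, - 98/11, 625/13,78  ,  87,529,596, 742, 753, 829.89,903 ]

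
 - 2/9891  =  -2/9891= - 0.00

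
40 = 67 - 27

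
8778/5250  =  209/125 = 1.67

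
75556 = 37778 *2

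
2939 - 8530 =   -  5591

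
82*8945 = 733490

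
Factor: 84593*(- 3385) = - 286347305  =  - 5^1*29^1*677^1*2917^1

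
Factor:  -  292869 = - 3^3*10847^1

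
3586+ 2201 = 5787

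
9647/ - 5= -9647/5 = - 1929.40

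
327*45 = 14715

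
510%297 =213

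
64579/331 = 64579/331=195.10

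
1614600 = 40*40365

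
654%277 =100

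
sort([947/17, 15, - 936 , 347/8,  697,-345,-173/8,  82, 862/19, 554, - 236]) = [ - 936, - 345, - 236, - 173/8,15, 347/8,862/19, 947/17 , 82,554, 697 ]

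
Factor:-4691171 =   -  43^1*109097^1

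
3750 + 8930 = 12680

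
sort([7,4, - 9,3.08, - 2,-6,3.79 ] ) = [ - 9, - 6, - 2,3.08, 3.79,4 , 7 ]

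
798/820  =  399/410 = 0.97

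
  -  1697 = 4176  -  5873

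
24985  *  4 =99940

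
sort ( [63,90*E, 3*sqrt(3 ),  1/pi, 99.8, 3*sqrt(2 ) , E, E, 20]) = [1/pi,  E, E, 3*sqrt(2 ) , 3*sqrt(3),20, 63,99.8,90*  E] 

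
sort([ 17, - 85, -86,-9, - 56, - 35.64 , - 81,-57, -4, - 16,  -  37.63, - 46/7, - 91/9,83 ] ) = [ - 86, - 85,-81, - 57, - 56, - 37.63, - 35.64, -16, - 91/9,-9, - 46/7,-4, 17,83 ]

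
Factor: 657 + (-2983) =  - 2326 =- 2^1 * 1163^1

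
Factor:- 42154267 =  - 42154267^1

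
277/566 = 277/566 = 0.49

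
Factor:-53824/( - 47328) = 58/51 = 2^1 * 3^(-1 )*17^ ( - 1 )*29^1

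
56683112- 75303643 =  - 18620531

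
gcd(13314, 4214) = 14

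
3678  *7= 25746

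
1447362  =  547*2646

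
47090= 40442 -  - 6648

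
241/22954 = 241/22954 = 0.01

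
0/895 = 0 = 0.00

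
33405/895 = 37 + 58/179 = 37.32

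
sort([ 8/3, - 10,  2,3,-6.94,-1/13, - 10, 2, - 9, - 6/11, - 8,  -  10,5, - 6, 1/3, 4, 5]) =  [ - 10, - 10, - 10,  -  9,-8, -6.94, - 6,-6/11, - 1/13,1/3, 2, 2 , 8/3,  3,4,5,5 ]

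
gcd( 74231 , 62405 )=1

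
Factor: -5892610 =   -  2^1*5^1 *79^1 * 7459^1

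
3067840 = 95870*32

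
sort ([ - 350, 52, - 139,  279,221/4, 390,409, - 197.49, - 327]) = [ - 350, - 327, - 197.49, - 139, 52, 221/4,279,390, 409]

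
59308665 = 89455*663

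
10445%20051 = 10445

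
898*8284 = 7439032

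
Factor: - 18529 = -7^1*2647^1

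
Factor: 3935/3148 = 2^( - 2)*5^1 =5/4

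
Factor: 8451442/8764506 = 4225721/4382253 = 3^( - 2 )*23^1*31^( - 1)*113^( - 1)*139^( - 1)*269^1*683^1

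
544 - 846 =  - 302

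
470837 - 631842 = -161005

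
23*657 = 15111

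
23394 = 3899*6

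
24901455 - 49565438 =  - 24663983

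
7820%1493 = 355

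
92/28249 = 92/28249  =  0.00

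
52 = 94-42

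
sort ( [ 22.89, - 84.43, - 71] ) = [ - 84.43,  -  71, 22.89]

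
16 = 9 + 7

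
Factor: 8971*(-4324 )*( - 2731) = 2^2 * 23^1*47^1*2731^1*8971^1 = 105937139524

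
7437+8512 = 15949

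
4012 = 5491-1479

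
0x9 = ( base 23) 9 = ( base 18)9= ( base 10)9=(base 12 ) 9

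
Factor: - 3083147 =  - 3083147^1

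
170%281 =170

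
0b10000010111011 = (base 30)999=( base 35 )6TE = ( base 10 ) 8379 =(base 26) CA7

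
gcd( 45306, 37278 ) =18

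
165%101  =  64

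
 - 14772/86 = -7386/43 = - 171.77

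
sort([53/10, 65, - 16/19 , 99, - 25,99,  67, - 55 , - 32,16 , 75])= [ -55,-32,-25,-16/19  ,  53/10, 16 , 65,67,75 , 99 , 99] 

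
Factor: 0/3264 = 0  =  0^1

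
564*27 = 15228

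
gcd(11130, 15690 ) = 30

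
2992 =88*34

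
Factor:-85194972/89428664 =-2^( - 1)*3^2*13^( - 1)*859891^ (-1)*2366527^1 = -21298743/22357166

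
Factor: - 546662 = - 2^1*443^1*617^1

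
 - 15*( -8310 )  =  124650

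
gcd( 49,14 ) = 7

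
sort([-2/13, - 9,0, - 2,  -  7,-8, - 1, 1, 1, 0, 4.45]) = [-9, - 8, - 7, - 2, - 1, - 2/13,0, 0, 1, 1,4.45 ] 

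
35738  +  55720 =91458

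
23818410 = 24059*990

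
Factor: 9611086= 2^1*17^1*282679^1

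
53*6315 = 334695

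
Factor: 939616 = 2^5*29363^1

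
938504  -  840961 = 97543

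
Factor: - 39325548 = - 2^2*3^1*599^1*5471^1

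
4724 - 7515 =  - 2791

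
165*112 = 18480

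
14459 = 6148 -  - 8311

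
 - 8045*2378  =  -19131010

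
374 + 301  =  675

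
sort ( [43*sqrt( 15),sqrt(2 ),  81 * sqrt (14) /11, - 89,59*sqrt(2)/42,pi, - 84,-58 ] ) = [ - 89 , - 84, - 58,sqrt(2) , 59* sqrt(2)/42,  pi,81*sqrt( 14)/11,  43*sqrt (15)]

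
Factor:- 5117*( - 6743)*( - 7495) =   -  258606962845 = -5^1*7^1*11^1*17^1*43^1*613^1*1499^1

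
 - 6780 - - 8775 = 1995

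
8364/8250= 1394/1375 = 1.01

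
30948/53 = 583 + 49/53 = 583.92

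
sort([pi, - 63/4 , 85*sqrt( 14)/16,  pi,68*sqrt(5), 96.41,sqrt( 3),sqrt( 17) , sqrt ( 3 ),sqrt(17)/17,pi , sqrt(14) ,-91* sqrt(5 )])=[-91*sqrt(5), - 63/4, sqrt(17 ) /17,sqrt( 3 ),sqrt( 3),pi, pi,pi,sqrt( 14),  sqrt( 17 ),85*sqrt( 14)/16  ,  96.41, 68*sqrt(5 )]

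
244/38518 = 122/19259 = 0.01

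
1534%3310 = 1534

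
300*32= 9600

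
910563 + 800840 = 1711403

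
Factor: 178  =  2^1* 89^1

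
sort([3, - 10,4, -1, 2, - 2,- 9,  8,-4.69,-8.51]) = [ - 10, - 9, -8.51, -4.69, - 2,  -  1, 2, 3,4,8] 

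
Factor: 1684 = 2^2*421^1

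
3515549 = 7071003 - 3555454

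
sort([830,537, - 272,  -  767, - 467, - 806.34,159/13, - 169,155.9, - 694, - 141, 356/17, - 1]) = [ - 806.34,-767,-694, - 467, - 272, - 169 ,-141, - 1, 159/13, 356/17, 155.9,537 , 830 ] 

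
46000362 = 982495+45017867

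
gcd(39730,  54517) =1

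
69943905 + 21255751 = 91199656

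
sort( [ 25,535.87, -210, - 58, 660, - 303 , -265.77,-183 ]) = [ - 303, - 265.77, - 210 , -183, - 58, 25, 535.87, 660]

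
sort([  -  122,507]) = [ - 122, 507]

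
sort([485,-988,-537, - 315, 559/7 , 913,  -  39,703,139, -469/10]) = [- 988, - 537, - 315, - 469/10,-39 , 559/7, 139,485,703,913]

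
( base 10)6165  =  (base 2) 1100000010101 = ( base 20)F85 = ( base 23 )bf1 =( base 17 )145B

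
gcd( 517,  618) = 1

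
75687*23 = 1740801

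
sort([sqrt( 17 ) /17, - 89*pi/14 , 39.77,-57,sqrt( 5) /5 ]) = [ - 57 , - 89*pi/14,sqrt(17 )/17, sqrt(5) /5,39.77] 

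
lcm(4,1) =4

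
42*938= 39396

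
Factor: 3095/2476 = 5/4 = 2^( - 2 )*5^1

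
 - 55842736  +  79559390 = 23716654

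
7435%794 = 289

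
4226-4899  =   - 673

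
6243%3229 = 3014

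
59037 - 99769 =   -  40732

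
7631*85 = 648635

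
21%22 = 21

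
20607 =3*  6869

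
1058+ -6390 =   -  5332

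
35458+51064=86522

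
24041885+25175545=49217430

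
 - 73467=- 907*81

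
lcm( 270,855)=5130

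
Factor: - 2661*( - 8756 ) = 23299716= 2^2 *3^1 *11^1*199^1*887^1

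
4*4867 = 19468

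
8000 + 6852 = 14852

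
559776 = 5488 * 102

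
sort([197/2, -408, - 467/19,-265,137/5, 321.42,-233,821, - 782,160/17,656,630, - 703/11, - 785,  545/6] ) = [-785, - 782, - 408,  -  265, - 233, - 703/11, - 467/19,160/17,137/5,  545/6, 197/2, 321.42, 630,  656 , 821]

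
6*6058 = 36348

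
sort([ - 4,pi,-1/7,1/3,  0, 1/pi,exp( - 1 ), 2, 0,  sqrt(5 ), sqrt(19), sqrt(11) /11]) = [ - 4, - 1/7, 0, 0, sqrt(11)/11,1/pi, 1/3, exp(-1 ), 2,  sqrt( 5), pi, sqrt(19) ] 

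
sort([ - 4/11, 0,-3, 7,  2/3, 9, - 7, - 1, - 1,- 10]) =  [ - 10 ,-7, - 3,- 1, - 1,-4/11, 0, 2/3,7, 9 ]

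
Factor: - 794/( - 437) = 2^1*19^(  -  1)*23^( - 1) * 397^1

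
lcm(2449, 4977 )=154287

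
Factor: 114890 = 2^1*5^1 * 11489^1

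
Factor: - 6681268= - 2^2*11^1*151847^1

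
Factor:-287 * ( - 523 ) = 7^1*41^1*523^1 = 150101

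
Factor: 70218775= 5^2*11^1*19^1*89^1*151^1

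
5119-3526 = 1593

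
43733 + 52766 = 96499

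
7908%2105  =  1593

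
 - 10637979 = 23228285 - 33866264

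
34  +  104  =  138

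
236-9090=-8854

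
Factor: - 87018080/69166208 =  - 2719315/2161444 =- 2^( - 2 )*5^1*31^( - 1)*37^1*14699^1* 17431^(-1)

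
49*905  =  44345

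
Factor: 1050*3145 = 2^1 * 3^1*5^3*7^1*17^1*37^1 = 3302250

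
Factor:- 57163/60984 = - 2^( - 3 ) * 3^ ( - 2 )*7^( - 1 )*11^ ( - 2 )*57163^1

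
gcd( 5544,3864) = 168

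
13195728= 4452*2964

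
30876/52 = 7719/13 = 593.77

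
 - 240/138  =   - 2 + 6/23=- 1.74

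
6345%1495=365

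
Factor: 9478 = 2^1 * 7^1*677^1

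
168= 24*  7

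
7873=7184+689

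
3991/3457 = 1 + 534/3457=1.15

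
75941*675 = 51260175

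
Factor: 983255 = 5^1*7^1*13^1 *2161^1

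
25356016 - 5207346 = 20148670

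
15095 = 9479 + 5616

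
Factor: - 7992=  - 2^3 * 3^3*37^1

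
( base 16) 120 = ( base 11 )242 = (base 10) 288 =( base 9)350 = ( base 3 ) 101200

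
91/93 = 91/93=0.98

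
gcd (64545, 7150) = 65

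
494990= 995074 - 500084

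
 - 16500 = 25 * ( - 660) 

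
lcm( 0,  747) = 0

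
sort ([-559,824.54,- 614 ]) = [ - 614, - 559,824.54] 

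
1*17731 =17731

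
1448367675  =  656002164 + 792365511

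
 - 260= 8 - 268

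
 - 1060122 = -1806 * 587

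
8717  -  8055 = 662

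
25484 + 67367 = 92851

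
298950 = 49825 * 6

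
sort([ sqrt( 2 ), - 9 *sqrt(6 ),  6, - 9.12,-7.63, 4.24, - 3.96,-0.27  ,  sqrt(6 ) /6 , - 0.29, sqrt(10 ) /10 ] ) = [ -9 *sqrt( 6 ),  -  9.12  , - 7.63, - 3.96,  -  0.29,-0.27, sqrt( 10) /10 , sqrt(6) /6,  sqrt ( 2), 4.24, 6]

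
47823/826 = 57 + 741/826 = 57.90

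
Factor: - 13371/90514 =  - 2^(- 1)*3^1*167^(-1)*271^( - 1)*4457^1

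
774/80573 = 774/80573 = 0.01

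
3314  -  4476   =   - 1162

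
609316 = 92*6623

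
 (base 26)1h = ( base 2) 101011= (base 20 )23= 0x2b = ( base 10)43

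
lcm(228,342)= 684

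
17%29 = 17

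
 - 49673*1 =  - 49673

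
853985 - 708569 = 145416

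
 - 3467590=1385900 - 4853490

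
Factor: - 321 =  - 3^1* 107^1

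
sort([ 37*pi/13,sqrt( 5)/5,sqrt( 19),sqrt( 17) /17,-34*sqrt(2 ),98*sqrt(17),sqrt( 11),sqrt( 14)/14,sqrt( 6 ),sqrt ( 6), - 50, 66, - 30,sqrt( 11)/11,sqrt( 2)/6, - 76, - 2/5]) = [ - 76, - 50, - 34* sqrt( 2 ), - 30,  -  2/5,sqrt(2)/6,sqrt( 17)/17,sqrt( 14 ) /14,  sqrt ( 11)/11,sqrt( 5 ) /5,sqrt( 6 ),sqrt( 6),sqrt( 11 ), sqrt( 19),37 * pi/13,66,98*sqrt (17)]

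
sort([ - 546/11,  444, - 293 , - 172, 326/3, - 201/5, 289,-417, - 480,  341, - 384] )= [ - 480, - 417,-384, - 293, - 172, - 546/11, - 201/5, 326/3, 289,341, 444]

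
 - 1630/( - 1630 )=1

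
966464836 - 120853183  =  845611653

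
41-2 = 39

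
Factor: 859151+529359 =2^1*5^1*23^1*6037^1= 1388510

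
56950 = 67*850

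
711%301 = 109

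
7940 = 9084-1144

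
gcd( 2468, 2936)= 4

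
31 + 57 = 88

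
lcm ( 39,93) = 1209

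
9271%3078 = 37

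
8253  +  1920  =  10173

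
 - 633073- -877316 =244243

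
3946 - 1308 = 2638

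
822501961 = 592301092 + 230200869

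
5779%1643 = 850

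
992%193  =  27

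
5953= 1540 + 4413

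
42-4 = 38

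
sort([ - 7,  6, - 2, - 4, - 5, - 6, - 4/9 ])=[ - 7, - 6, - 5, - 4 , - 2, - 4/9, 6 ] 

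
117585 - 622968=-505383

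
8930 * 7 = 62510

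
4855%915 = 280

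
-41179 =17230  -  58409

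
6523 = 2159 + 4364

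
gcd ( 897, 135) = 3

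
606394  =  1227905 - 621511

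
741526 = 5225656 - 4484130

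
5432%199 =59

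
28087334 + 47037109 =75124443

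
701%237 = 227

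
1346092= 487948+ 858144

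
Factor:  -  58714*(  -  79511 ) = 4668408854 = 2^1*23^1*31^1*947^1*3457^1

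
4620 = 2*2310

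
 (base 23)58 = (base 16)7B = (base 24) 53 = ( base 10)123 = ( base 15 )83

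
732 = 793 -61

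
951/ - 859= - 2 + 767/859  =  -1.11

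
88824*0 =0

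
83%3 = 2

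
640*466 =298240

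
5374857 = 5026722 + 348135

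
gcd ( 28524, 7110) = 6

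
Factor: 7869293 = 277^1*28409^1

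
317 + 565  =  882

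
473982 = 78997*6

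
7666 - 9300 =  -1634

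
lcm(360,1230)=14760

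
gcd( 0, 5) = 5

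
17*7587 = 128979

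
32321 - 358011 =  - 325690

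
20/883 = 20/883 = 0.02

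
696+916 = 1612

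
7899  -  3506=4393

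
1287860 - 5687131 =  - 4399271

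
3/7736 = 3/7736  =  0.00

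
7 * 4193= 29351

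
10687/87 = 10687/87 = 122.84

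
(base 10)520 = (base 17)1da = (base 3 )201021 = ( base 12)374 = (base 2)1000001000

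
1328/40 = 33 + 1/5 = 33.20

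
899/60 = 899/60 = 14.98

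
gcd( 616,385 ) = 77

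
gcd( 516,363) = 3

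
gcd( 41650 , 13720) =490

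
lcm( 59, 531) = 531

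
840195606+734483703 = 1574679309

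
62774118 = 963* 65186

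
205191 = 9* 22799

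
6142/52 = 3071/26 =118.12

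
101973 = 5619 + 96354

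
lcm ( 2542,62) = 2542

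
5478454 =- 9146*( - 599) 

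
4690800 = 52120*90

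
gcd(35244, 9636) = 132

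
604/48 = 12 + 7/12 = 12.58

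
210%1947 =210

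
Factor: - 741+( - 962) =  - 13^1*131^1= - 1703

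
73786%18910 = 17056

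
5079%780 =399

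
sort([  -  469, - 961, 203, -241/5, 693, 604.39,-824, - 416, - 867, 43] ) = [ - 961, -867 , -824, - 469, - 416, - 241/5,43,  203, 604.39,693] 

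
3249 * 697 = 2264553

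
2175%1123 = 1052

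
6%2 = 0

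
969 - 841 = 128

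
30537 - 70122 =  - 39585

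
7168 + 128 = 7296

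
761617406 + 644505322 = 1406122728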